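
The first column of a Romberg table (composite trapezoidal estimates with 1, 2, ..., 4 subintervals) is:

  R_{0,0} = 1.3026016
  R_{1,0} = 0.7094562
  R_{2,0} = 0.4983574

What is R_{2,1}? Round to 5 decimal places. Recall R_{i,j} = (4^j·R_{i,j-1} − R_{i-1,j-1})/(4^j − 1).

0.42799

R_{2,1} = 0.4983574 + (0.4983574 − 0.7094562)/3 = 0.4279911
(Column j=1 coincides with Simpson's rule on the same nodes.)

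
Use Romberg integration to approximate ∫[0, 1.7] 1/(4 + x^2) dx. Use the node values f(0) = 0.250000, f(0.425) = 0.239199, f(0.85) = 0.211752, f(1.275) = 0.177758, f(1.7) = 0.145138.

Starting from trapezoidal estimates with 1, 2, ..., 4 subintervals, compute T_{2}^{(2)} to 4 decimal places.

0.3523

T_{0}^{(0)} (trapezoid, 1 panel, h=1.7000): 0.335867
T_{1}^{(0)} (trapezoid, 2 panels, h=0.8500): 0.347923
T_{2}^{(0)} (trapezoid, 4 panels, h=0.4250): 0.351168
T_{1}^{(1)} = 0.347923 + (0.347923 − 0.335867)/3 = 0.351942
T_{2}^{(1)} = 0.351168 + (0.351168 − 0.347923)/3 = 0.352250
T_{2}^{(2)} = 0.352250 + (0.352250 − 0.351942)/15 = 0.352271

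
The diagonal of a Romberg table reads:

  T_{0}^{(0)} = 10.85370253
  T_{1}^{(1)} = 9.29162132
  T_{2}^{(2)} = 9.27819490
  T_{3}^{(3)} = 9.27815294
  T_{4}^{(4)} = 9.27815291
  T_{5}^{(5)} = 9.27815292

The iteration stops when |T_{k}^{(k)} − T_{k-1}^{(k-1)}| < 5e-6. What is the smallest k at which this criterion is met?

k = 4

|T_{1}^{(1)} − T_{0}^{(0)}| = 1.56208121 ≥ 5e-6
|T_{2}^{(2)} − T_{1}^{(1)}| = 0.01342642 ≥ 5e-6
|T_{3}^{(3)} − T_{2}^{(2)}| = 0.00004196 ≥ 5e-6
|T_{4}^{(4)} − T_{3}^{(3)}| = 0.00000003 < 5e-6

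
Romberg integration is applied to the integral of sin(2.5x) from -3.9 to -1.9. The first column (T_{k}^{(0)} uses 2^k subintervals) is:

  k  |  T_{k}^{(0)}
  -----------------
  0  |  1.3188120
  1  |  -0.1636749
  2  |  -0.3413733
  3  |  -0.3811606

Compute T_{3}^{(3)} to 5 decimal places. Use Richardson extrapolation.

Richardson extrapolation on the trapezoidal column (denominator 4−1=3):
T_{1}^{(1)} = (4·(-0.1636749) − 1.3188120) / 3 = -0.6578372
T_{2}^{(1)} = (4·(-0.3413733) − (-0.1636749)) / 3 = -0.4006061
T_{3}^{(1)} = -0.3811606 + (-0.3811606 − (-0.3413733))/3 = -0.3944230
T_{2}^{(2)} = (16·(-0.4006061) − (-0.6578372)) / 15 = -0.3834574
T_{3}^{(2)} = -0.3944230 + (-0.3944230 − (-0.4006061))/15 = -0.3940108
T_{3}^{(3)} = -0.3940108 + (-0.3940108 − (-0.3834574))/63 = -0.3941783

-0.39418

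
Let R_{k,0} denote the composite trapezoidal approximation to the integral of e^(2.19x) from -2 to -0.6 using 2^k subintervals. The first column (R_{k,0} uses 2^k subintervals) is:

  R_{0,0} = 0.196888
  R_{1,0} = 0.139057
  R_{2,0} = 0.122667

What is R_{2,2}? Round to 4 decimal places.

Richardson extrapolation on the trapezoidal column (denominator 4−1=3):
R_{1,1} = (4·0.139057 − 0.196888) / 3 = 0.119780
R_{2,1} = (4·0.122667 − 0.139057) / 3 = 0.117204
R_{2,2} = 0.117204 + (0.117204 − 0.119780)/15 = 0.117032

0.1170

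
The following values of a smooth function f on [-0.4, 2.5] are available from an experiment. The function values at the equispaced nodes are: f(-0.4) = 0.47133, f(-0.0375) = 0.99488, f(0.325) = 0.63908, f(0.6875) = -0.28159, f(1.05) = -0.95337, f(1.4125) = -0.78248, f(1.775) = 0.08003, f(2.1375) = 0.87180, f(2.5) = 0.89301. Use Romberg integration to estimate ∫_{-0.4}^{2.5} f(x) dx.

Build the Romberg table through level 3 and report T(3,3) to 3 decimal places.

T(0,0) (trapezoid, 1 panel, h=2.9000): 1.97829
T(1,0) (trapezoid, 2 panels, h=1.4500): -0.39324
T(2,0) (trapezoid, 4 panels, h=0.7250): 0.32473
T(3,0) (trapezoid, 8 panels, h=0.3625): 0.45331
T(1,1) = -0.39324 + (-0.39324 − 1.97829)/3 = -1.18375
T(2,1) = 0.32473 + (0.32473 − (-0.39324))/3 = 0.56405
T(3,1) = 0.45331 + (0.45331 − 0.32473)/3 = 0.49617
T(2,2) = 0.56405 + (0.56405 − (-1.18375))/15 = 0.68057
T(3,2) = 0.49617 + (0.49617 − 0.56405)/15 = 0.49164
T(3,3) = 0.49164 + (0.49164 − 0.68057)/63 = 0.48864

0.489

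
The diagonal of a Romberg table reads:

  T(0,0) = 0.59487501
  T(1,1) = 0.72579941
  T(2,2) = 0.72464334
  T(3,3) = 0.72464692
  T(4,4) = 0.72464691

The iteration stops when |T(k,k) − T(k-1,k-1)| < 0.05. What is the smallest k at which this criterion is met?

k = 2

|T(1,1) − T(0,0)| = 0.13092440 ≥ 0.05
|T(2,2) − T(1,1)| = 0.00115607 < 0.05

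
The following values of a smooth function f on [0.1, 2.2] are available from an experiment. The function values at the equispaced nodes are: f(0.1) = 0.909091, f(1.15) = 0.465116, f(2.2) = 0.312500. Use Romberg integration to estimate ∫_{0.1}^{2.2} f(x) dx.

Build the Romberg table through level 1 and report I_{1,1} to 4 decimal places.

I_{0,0} (trapezoid, 1 panel, h=2.1000): 1.282671
I_{1,0} (trapezoid, 2 panels, h=1.0500): 1.129707
I_{1,1} = 1.129707 + (1.129707 − 1.282671)/3 = 1.078719

1.0787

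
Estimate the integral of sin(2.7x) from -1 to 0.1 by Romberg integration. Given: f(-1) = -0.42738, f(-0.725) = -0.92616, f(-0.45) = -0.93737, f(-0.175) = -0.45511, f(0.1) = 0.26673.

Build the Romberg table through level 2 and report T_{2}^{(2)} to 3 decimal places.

T_{0}^{(0)} (trapezoid, 1 panel, h=1.1000): -0.08836
T_{1}^{(0)} (trapezoid, 2 panels, h=0.5500): -0.55973
T_{2}^{(0)} (trapezoid, 4 panels, h=0.2750): -0.65972
T_{1}^{(1)} = -0.55973 + (-0.55973 − (-0.08836))/3 = -0.71685
T_{2}^{(1)} = -0.65972 + (-0.65972 − (-0.55973))/3 = -0.69305
T_{2}^{(2)} = -0.69305 + (-0.69305 − (-0.71685))/15 = -0.69146

-0.691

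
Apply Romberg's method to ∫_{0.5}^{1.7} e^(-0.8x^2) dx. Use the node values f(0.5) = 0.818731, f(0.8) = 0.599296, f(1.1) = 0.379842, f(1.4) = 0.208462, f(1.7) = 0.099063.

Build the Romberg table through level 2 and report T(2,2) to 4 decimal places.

0.4911

T(0,0) (trapezoid, 1 panel, h=1.2000): 0.550676
T(1,0) (trapezoid, 2 panels, h=0.6000): 0.503243
T(2,0) (trapezoid, 4 panels, h=0.3000): 0.493949
T(1,1) = 0.503243 + (0.503243 − 0.550676)/3 = 0.487432
T(2,1) = 0.493949 + (0.493949 − 0.503243)/3 = 0.490851
T(2,2) = 0.490851 + (0.490851 − 0.487432)/15 = 0.491079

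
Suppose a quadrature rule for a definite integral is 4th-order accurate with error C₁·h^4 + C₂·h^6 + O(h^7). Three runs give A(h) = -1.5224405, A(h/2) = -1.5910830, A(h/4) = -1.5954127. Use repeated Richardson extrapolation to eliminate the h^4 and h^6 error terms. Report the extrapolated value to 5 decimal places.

First eliminate the h^4 term (factor 2^4 = 16):
  B₁ = (16·(-1.5910830) − (-1.5224405))/15 = -1.5956592
  B₂ = (16·(-1.5954127) − (-1.5910830))/15 = -1.5957013
Then eliminate the h^6 term (factor 2^6 = 64):
  (64·(-1.5957013) − (-1.5956592))/63 = -1.5957020

-1.59570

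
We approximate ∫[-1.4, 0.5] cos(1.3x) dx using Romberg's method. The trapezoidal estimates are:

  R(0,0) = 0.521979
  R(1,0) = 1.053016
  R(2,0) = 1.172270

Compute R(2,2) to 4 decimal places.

1.2108

R(1,1) = (4·1.053016 − 0.521979) / 3 = 1.230028
R(2,1) = (4·1.172270 − 1.053016) / 3 = 1.212021
R(2,2) = (16·1.212021 − 1.230028) / 15 = 1.210821
(Column j=1 coincides with Simpson's rule on the same nodes.)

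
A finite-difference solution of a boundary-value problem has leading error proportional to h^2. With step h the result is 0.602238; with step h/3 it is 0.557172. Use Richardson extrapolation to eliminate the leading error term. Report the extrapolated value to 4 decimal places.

0.5515

Extrapolated value = (9·A(h/3) − A(h)) / (9 − 1)
= (9·0.557172 − 0.602238) / 8
= 4.412310 / 8 = 0.551539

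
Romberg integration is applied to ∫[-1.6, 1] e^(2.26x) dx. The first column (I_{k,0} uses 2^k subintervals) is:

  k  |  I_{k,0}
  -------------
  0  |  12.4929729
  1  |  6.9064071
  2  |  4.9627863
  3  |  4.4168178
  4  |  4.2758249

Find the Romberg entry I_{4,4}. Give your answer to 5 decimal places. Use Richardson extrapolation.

Richardson extrapolation on the trapezoidal column (denominator 4−1=3):
I_{1,1} = 6.9064071 + (6.9064071 − 12.4929729)/3 = 5.0442185
I_{2,1} = 4.9627863 + (4.9627863 − 6.9064071)/3 = 4.3149127
I_{3,1} = 4.4168178 + (4.4168178 − 4.9627863)/3 = 4.2348283
I_{4,1} = 4.2758249 + (4.2758249 − 4.4168178)/3 = 4.2288273
I_{2,2} = 4.3149127 + (4.3149127 − 5.0442185)/15 = 4.2662923
I_{3,2} = (16·4.2348283 − 4.3149127) / 15 = 4.2294893
I_{4,2} = (16·4.2288273 − 4.2348283) / 15 = 4.2284272
I_{3,3} = 4.2294893 + (4.2294893 − 4.2662923)/63 = 4.2289051
I_{4,3} = (64·4.2284272 − 4.2294893) / 63 = 4.2284103
I_{4,4} = 4.2284103 + (4.2284103 − 4.2289051)/255 = 4.2284084

4.22841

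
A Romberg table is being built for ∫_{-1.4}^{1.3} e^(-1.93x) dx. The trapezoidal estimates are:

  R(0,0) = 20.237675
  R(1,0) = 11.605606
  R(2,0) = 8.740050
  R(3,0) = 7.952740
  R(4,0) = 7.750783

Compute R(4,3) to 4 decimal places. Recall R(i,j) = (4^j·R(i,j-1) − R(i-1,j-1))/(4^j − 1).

Richardson extrapolation on the trapezoidal column (denominator 4−1=3):
R(2,1) = 8.740050 + (8.740050 − 11.605606)/3 = 7.784865
R(3,1) = (4·7.952740 − 8.740050) / 3 = 7.690303
R(4,1) = (4·7.750783 − 7.952740) / 3 = 7.683464
R(3,2) = 7.690303 + (7.690303 − 7.784865)/15 = 7.683999
R(4,2) = (16·7.683464 − 7.690303) / 15 = 7.683008
R(4,3) = 7.683008 + (7.683008 − 7.683999)/63 = 7.682992

7.6830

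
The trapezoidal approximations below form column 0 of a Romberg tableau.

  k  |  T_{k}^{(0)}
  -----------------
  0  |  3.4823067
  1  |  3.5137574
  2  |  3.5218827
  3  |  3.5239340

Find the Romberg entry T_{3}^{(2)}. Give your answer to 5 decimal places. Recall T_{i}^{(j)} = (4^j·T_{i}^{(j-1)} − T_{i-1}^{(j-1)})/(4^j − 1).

3.52462

Richardson extrapolation on the trapezoidal column (denominator 4−1=3):
T_{2}^{(1)} = 3.5218827 + (3.5218827 − 3.5137574)/3 = 3.5245911
T_{3}^{(1)} = 3.5239340 + (3.5239340 − 3.5218827)/3 = 3.5246178
T_{3}^{(2)} = 3.5246178 + (3.5246178 − 3.5245911)/15 = 3.5246196
(Column j=1 coincides with Simpson's rule on the same nodes.)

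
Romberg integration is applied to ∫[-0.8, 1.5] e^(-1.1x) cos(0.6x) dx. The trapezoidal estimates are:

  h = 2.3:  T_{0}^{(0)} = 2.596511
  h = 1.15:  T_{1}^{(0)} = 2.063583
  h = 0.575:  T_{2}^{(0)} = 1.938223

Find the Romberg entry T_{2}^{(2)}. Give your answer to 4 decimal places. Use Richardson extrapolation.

T_{1}^{(1)} = (4·2.063583 − 2.596511) / 3 = 1.885940
T_{2}^{(1)} = (4·1.938223 − 2.063583) / 3 = 1.896436
T_{2}^{(2)} = (16·1.896436 − 1.885940) / 15 = 1.897136
(Column j=1 coincides with Simpson's rule on the same nodes.)

1.8971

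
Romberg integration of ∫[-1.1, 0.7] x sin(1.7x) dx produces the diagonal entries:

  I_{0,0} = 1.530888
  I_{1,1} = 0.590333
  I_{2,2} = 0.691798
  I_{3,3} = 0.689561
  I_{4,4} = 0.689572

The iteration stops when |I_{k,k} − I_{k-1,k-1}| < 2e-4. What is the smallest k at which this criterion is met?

|I_{1,1} − I_{0,0}| = 0.940555 ≥ 2e-4
|I_{2,2} − I_{1,1}| = 0.101465 ≥ 2e-4
|I_{3,3} − I_{2,2}| = 0.002237 ≥ 2e-4
|I_{4,4} − I_{3,3}| = 0.000011 < 2e-4

k = 4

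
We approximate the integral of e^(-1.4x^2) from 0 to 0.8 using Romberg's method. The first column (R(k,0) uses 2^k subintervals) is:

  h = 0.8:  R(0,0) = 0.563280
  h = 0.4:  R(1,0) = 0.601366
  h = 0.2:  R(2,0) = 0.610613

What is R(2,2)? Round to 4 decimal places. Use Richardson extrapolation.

Richardson extrapolation on the trapezoidal column (denominator 4−1=3):
R(1,1) = 0.601366 + (0.601366 − 0.563280)/3 = 0.614061
R(2,1) = 0.610613 + (0.610613 − 0.601366)/3 = 0.613695
R(2,2) = (16·0.613695 − 0.614061) / 15 = 0.613671

0.6137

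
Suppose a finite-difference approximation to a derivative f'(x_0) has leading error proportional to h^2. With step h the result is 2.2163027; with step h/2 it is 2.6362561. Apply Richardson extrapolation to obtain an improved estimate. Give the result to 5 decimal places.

The leading error scales as h^2; refining by a factor of 2 reduces it by 2^2 = 4.
Extrapolated value = (4·A(h/2) − A(h)) / (4 − 1)
= (4·2.6362561 − 2.2163027) / 3
= 8.3287217 / 3 = 2.7762406

2.77624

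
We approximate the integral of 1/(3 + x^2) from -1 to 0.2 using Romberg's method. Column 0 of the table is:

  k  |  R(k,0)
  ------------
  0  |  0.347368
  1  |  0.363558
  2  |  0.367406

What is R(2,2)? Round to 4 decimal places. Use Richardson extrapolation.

Richardson extrapolation on the trapezoidal column (denominator 4−1=3):
R(1,1) = 0.363558 + (0.363558 − 0.347368)/3 = 0.368955
R(2,1) = (4·0.367406 − 0.363558) / 3 = 0.368689
R(2,2) = (16·0.368689 − 0.368955) / 15 = 0.368671

0.3687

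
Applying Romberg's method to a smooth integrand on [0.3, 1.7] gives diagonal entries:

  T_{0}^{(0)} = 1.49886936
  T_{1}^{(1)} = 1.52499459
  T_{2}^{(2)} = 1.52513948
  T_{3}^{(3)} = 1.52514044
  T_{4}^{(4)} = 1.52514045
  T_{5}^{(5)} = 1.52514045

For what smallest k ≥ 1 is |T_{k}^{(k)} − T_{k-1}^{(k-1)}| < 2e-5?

|T_{1}^{(1)} − T_{0}^{(0)}| = 0.02612523 ≥ 2e-5
|T_{2}^{(2)} − T_{1}^{(1)}| = 0.00014489 ≥ 2e-5
|T_{3}^{(3)} − T_{2}^{(2)}| = 0.00000096 < 2e-5

k = 3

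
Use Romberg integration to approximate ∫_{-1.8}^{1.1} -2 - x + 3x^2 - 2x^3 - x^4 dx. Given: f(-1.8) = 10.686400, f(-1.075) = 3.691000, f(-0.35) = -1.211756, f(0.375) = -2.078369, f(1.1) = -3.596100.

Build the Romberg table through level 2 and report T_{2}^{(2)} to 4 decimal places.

T_{0}^{(0)} (trapezoid, 1 panel, h=2.9000): 10.280935
T_{1}^{(0)} (trapezoid, 2 panels, h=1.4500): 3.383421
T_{2}^{(0)} (trapezoid, 4 panels, h=0.7250): 2.860868
T_{1}^{(1)} = 3.383421 + (3.383421 − 10.280935)/3 = 1.084250
T_{2}^{(1)} = 2.860868 + (2.860868 − 3.383421)/3 = 2.686684
T_{2}^{(2)} = 2.686684 + (2.686684 − 1.084250)/15 = 2.793513

2.7935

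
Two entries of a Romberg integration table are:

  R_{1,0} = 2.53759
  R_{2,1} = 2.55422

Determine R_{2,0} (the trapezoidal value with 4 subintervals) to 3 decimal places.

2.550

From R_{2,1} = (4·R_{2,0} − R_{1,0})/3, solve for R_{2,0}:
4·R_{2,0} = 3·2.55422 + 2.53759 = 10.20025
R_{2,0} = 2.55006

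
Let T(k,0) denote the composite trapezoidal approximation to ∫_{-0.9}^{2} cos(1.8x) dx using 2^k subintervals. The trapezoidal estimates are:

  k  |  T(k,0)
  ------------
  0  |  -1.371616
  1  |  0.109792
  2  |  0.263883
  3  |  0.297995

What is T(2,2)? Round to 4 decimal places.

Richardson extrapolation on the trapezoidal column (denominator 4−1=3):
T(1,1) = 0.109792 + (0.109792 − (-1.371616))/3 = 0.603595
T(2,1) = 0.263883 + (0.263883 − 0.109792)/3 = 0.315247
T(2,2) = (16·0.315247 − 0.603595) / 15 = 0.296024

0.2960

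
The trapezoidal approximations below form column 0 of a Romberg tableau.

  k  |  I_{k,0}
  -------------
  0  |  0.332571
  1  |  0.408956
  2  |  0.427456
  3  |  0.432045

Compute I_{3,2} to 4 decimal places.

0.4336

I_{2,1} = 0.427456 + (0.427456 − 0.408956)/3 = 0.433623
I_{3,1} = 0.432045 + (0.432045 − 0.427456)/3 = 0.433575
I_{3,2} = 0.433575 + (0.433575 − 0.433623)/15 = 0.433572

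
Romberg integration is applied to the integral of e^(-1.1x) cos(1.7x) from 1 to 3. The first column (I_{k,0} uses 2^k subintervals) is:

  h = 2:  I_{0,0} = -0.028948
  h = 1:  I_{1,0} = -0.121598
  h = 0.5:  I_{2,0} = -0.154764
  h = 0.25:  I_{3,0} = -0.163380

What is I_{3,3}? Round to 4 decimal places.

Richardson extrapolation on the trapezoidal column (denominator 4−1=3):
I_{1,1} = -0.121598 + (-0.121598 − (-0.028948))/3 = -0.152481
I_{2,1} = -0.154764 + (-0.154764 − (-0.121598))/3 = -0.165819
I_{3,1} = (4·(-0.163380) − (-0.154764)) / 3 = -0.166252
I_{2,2} = -0.165819 + (-0.165819 − (-0.152481))/15 = -0.166708
I_{3,2} = (16·(-0.166252) − (-0.165819)) / 15 = -0.166281
I_{3,3} = -0.166281 + (-0.166281 − (-0.166708))/63 = -0.166274

-0.1663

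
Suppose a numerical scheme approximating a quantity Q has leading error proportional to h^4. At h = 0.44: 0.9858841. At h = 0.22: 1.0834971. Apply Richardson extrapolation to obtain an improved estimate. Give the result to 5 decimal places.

Extrapolated value = (16·A(h/2) − A(h)) / (16 − 1)
= (16·1.0834971 − 0.9858841) / 15
= 16.3500695 / 15 = 1.0900046

1.09000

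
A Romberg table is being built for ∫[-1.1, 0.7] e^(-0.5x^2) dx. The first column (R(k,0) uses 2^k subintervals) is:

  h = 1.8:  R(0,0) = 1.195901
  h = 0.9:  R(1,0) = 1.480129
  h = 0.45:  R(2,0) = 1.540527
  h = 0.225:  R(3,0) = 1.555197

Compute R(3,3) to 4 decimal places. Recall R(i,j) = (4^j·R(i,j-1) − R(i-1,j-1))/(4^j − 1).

1.5601

R(1,1) = (4·1.480129 − 1.195901) / 3 = 1.574872
R(2,1) = (4·1.540527 − 1.480129) / 3 = 1.560660
R(3,1) = (4·1.555197 − 1.540527) / 3 = 1.560087
R(2,2) = 1.560660 + (1.560660 − 1.574872)/15 = 1.559713
R(3,2) = 1.560087 + (1.560087 − 1.560660)/15 = 1.560049
R(3,3) = (64·1.560049 − 1.559713) / 63 = 1.560054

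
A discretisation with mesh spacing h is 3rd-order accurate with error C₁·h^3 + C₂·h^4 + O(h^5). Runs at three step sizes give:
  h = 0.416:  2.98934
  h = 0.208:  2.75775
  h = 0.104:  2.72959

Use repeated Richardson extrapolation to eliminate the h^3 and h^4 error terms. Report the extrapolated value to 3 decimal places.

2.726

First eliminate the h^3 term (factor 2^3 = 8):
  B₁ = (8·2.75775 − 2.98934)/7 = 2.72467
  B₂ = (8·2.72959 − 2.75775)/7 = 2.72557
Then eliminate the h^4 term (factor 2^4 = 16):
  (16·2.72557 − 2.72467)/15 = 2.72563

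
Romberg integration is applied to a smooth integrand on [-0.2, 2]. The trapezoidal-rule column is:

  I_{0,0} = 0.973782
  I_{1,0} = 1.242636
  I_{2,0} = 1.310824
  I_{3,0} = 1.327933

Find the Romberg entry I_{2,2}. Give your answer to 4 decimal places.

Richardson extrapolation on the trapezoidal column (denominator 4−1=3):
I_{1,1} = (4·1.242636 − 0.973782) / 3 = 1.332254
I_{2,1} = (4·1.310824 − 1.242636) / 3 = 1.333553
I_{2,2} = 1.333553 + (1.333553 − 1.332254)/15 = 1.333640

1.3336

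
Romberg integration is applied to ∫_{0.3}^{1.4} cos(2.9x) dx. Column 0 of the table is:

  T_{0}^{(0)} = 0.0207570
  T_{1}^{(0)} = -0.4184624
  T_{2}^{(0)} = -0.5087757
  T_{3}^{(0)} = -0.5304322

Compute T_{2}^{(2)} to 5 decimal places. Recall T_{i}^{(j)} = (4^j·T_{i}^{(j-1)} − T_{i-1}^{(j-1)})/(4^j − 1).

Richardson extrapolation on the trapezoidal column (denominator 4−1=3):
T_{1}^{(1)} = (4·(-0.4184624) − 0.0207570) / 3 = -0.5648689
T_{2}^{(1)} = -0.5087757 + (-0.5087757 − (-0.4184624))/3 = -0.5388801
T_{2}^{(2)} = (16·(-0.5388801) − (-0.5648689)) / 15 = -0.5371475

-0.53715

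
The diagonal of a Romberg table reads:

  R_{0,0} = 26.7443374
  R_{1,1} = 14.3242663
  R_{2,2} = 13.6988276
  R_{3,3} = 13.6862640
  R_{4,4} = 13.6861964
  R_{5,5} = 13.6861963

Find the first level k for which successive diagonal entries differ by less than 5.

|R_{1,1} − R_{0,0}| = 12.4200711 ≥ 5
|R_{2,2} − R_{1,1}| = 0.6254387 < 5

k = 2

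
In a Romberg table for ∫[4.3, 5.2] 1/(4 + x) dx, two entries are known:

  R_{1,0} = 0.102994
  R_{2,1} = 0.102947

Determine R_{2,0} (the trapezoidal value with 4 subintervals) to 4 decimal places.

From R_{2,1} = (4·R_{2,0} − R_{1,0})/3, solve for R_{2,0}:
4·R_{2,0} = 3·0.102947 + 0.102994 = 0.411835
R_{2,0} = 0.102959

0.1030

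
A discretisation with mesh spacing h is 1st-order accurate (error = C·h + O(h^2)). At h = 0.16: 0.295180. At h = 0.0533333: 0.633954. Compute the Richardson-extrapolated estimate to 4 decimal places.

0.8033

The leading error scales as h; refining by a factor of 3 reduces it by 3^1 = 3.
Extrapolated value = (3·A(h/3) − A(h)) / (3 − 1)
= (3·0.633954 − 0.295180) / 2
= 1.606682 / 2 = 0.803341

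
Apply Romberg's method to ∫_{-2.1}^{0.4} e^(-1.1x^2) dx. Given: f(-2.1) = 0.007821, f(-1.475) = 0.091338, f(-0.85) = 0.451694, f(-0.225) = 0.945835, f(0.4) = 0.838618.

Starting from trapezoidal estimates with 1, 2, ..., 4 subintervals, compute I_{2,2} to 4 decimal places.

1.2371

I_{0,0} (trapezoid, 1 panel, h=2.5000): 1.058049
I_{1,0} (trapezoid, 2 panels, h=1.2500): 1.093642
I_{2,0} (trapezoid, 4 panels, h=0.6250): 1.195054
I_{1,1} = 1.093642 + (1.093642 − 1.058049)/3 = 1.105506
I_{2,1} = 1.195054 + (1.195054 − 1.093642)/3 = 1.228858
I_{2,2} = 1.228858 + (1.228858 − 1.105506)/15 = 1.237081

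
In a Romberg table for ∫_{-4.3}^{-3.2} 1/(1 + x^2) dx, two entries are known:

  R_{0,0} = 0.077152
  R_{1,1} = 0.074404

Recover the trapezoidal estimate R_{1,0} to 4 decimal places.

0.0751

From R_{1,1} = (4·R_{1,0} − R_{0,0})/3, solve for R_{1,0}:
4·R_{1,0} = 3·0.074404 + 0.077152 = 0.300364
R_{1,0} = 0.075091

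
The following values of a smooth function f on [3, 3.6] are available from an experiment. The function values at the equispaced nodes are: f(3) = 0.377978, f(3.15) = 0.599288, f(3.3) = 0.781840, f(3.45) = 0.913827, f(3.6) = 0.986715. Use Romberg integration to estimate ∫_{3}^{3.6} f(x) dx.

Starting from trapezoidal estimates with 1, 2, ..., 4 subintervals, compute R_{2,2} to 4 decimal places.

R_{0,0} (trapezoid, 1 panel, h=0.6000): 0.409408
R_{1,0} (trapezoid, 2 panels, h=0.3000): 0.439256
R_{2,0} (trapezoid, 4 panels, h=0.1500): 0.446595
R_{1,1} = 0.439256 + (0.439256 − 0.409408)/3 = 0.449205
R_{2,1} = 0.446595 + (0.446595 − 0.439256)/3 = 0.449041
R_{2,2} = 0.449041 + (0.449041 − 0.449205)/15 = 0.449030

0.4490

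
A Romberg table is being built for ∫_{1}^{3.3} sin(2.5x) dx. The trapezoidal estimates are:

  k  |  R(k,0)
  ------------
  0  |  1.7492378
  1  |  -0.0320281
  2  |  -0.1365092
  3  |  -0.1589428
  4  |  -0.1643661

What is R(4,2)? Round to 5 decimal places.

Richardson extrapolation on the trapezoidal column (denominator 4−1=3):
R(3,1) = (4·(-0.1589428) − (-0.1365092)) / 3 = -0.1664207
R(4,1) = -0.1643661 + (-0.1643661 − (-0.1589428))/3 = -0.1661739
R(4,2) = (16·(-0.1661739) − (-0.1664207)) / 15 = -0.1661574

-0.16616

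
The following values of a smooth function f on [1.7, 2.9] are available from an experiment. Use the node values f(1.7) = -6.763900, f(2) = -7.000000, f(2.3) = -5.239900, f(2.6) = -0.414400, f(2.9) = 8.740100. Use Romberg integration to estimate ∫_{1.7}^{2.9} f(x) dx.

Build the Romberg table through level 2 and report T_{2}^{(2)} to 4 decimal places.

T_{0}^{(0)} (trapezoid, 1 panel, h=1.2000): 1.185720
T_{1}^{(0)} (trapezoid, 2 panels, h=0.6000): -2.551080
T_{2}^{(0)} (trapezoid, 4 panels, h=0.3000): -3.499860
T_{1}^{(1)} = -2.551080 + (-2.551080 − 1.185720)/3 = -3.796680
T_{2}^{(1)} = -3.499860 + (-3.499860 − (-2.551080))/3 = -3.816120
T_{2}^{(2)} = -3.816120 + (-3.816120 − (-3.796680))/15 = -3.817416

-3.8174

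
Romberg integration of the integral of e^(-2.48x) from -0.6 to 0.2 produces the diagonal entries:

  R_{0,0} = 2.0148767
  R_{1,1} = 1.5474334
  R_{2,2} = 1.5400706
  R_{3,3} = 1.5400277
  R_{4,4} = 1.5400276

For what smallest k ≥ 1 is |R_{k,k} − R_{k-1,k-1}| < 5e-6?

k = 4

|R_{1,1} − R_{0,0}| = 0.4674433 ≥ 5e-6
|R_{2,2} − R_{1,1}| = 0.0073628 ≥ 5e-6
|R_{3,3} − R_{2,2}| = 0.0000429 ≥ 5e-6
|R_{4,4} − R_{3,3}| = 0.0000001 < 5e-6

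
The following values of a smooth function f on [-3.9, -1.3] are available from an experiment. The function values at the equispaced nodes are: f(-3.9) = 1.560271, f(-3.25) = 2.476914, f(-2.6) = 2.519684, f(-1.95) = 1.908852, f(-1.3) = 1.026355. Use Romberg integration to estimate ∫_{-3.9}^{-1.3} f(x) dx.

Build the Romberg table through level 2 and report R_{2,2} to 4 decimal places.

5.4510

R_{0,0} (trapezoid, 1 panel, h=2.6000): 3.362614
R_{1,0} (trapezoid, 2 panels, h=1.3000): 4.956896
R_{2,0} (trapezoid, 4 panels, h=0.6500): 5.329196
R_{1,1} = 4.956896 + (4.956896 − 3.362614)/3 = 5.488323
R_{2,1} = 5.329196 + (5.329196 − 4.956896)/3 = 5.453296
R_{2,2} = 5.453296 + (5.453296 − 5.488323)/15 = 5.450961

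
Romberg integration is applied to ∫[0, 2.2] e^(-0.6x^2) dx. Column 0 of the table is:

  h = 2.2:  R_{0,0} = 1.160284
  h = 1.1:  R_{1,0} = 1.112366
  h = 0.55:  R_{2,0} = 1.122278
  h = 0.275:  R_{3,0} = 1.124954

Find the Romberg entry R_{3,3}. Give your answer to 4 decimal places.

1.1258

Richardson extrapolation on the trapezoidal column (denominator 4−1=3):
R_{1,1} = 1.112366 + (1.112366 − 1.160284)/3 = 1.096393
R_{2,1} = (4·1.122278 − 1.112366) / 3 = 1.125582
R_{3,1} = (4·1.124954 − 1.122278) / 3 = 1.125846
R_{2,2} = (16·1.125582 − 1.096393) / 15 = 1.127528
R_{3,2} = (16·1.125846 − 1.125582) / 15 = 1.125864
R_{3,3} = (64·1.125864 − 1.127528) / 63 = 1.125838
(Column j=1 coincides with Simpson's rule on the same nodes.)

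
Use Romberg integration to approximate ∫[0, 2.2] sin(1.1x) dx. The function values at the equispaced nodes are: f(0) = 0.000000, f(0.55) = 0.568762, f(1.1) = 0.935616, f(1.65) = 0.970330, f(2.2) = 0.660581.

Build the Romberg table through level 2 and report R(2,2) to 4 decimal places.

1.5914

R(0,0) (trapezoid, 1 panel, h=2.2000): 0.726639
R(1,0) (trapezoid, 2 panels, h=1.1000): 1.392497
R(2,0) (trapezoid, 4 panels, h=0.5500): 1.542749
R(1,1) = 1.392497 + (1.392497 − 0.726639)/3 = 1.614450
R(2,1) = 1.542749 + (1.542749 − 1.392497)/3 = 1.592833
R(2,2) = 1.592833 + (1.592833 − 1.614450)/15 = 1.591392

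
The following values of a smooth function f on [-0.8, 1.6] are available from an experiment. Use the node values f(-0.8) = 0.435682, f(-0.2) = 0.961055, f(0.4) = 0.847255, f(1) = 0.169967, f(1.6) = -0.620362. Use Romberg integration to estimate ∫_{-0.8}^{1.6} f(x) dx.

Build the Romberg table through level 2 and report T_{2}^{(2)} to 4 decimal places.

1.2018

T_{0}^{(0)} (trapezoid, 1 panel, h=2.4000): -0.221616
T_{1}^{(0)} (trapezoid, 2 panels, h=1.2000): 0.905898
T_{2}^{(0)} (trapezoid, 4 panels, h=0.6000): 1.131562
T_{1}^{(1)} = 0.905898 + (0.905898 − (-0.221616))/3 = 1.281736
T_{2}^{(1)} = 1.131562 + (1.131562 − 0.905898)/3 = 1.206783
T_{2}^{(2)} = 1.206783 + (1.206783 − 1.281736)/15 = 1.201786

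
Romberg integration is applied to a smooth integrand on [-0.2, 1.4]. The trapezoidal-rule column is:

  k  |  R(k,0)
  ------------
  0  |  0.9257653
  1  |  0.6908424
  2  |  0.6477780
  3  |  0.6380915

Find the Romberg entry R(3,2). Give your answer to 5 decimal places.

0.63496

Richardson extrapolation on the trapezoidal column (denominator 4−1=3):
R(2,1) = 0.6477780 + (0.6477780 − 0.6908424)/3 = 0.6334232
R(3,1) = 0.6380915 + (0.6380915 − 0.6477780)/3 = 0.6348627
R(3,2) = (16·0.6348627 − 0.6334232) / 15 = 0.6349587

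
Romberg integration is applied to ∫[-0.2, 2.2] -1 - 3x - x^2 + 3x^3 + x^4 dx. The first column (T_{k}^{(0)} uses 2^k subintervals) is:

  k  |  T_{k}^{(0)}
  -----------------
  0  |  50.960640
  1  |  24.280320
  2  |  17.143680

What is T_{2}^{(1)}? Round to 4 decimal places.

Richardson extrapolation on the trapezoidal column (denominator 4−1=3):
T_{2}^{(1)} = (4·17.143680 − 24.280320) / 3 = 14.764800
(Column j=1 coincides with Simpson's rule on the same nodes.)

14.7648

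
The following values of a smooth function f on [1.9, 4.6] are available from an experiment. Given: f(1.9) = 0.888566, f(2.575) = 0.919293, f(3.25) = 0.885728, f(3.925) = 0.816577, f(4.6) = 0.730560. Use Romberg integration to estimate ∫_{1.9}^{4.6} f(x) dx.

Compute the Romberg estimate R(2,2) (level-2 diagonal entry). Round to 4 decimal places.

R(0,0) (trapezoid, 1 panel, h=2.7000): 2.185820
R(1,0) (trapezoid, 2 panels, h=1.3500): 2.288643
R(2,0) (trapezoid, 4 panels, h=0.6750): 2.316034
R(1,1) = 2.288643 + (2.288643 − 2.185820)/3 = 2.322917
R(2,1) = 2.316034 + (2.316034 − 2.288643)/3 = 2.325164
R(2,2) = 2.325164 + (2.325164 − 2.322917)/15 = 2.325314

2.3253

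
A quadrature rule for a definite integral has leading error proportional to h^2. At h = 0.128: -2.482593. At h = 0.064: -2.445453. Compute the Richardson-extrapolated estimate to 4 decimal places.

-2.4331

Extrapolated value = (4·A(h/2) − A(h)) / (4 − 1)
= (4·(-2.445453) − (-2.482593)) / 3
= -7.299219 / 3 = -2.433073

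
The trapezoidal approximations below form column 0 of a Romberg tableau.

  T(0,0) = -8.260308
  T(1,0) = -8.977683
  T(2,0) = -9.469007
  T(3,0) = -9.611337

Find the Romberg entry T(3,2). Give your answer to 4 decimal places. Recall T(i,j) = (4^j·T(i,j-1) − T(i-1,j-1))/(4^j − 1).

-9.6605

T(2,1) = (4·(-9.469007) − (-8.977683)) / 3 = -9.632782
T(3,1) = (4·(-9.611337) − (-9.469007)) / 3 = -9.658780
T(3,2) = (16·(-9.658780) − (-9.632782)) / 15 = -9.660513
(Column j=1 coincides with Simpson's rule on the same nodes.)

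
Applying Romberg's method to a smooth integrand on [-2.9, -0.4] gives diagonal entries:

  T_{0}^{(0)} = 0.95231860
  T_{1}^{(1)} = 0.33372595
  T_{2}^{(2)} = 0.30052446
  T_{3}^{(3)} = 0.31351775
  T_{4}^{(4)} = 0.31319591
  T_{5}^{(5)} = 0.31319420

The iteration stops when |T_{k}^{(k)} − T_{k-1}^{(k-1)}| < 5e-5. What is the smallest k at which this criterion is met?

k = 5

|T_{1}^{(1)} − T_{0}^{(0)}| = 0.61859265 ≥ 5e-5
|T_{2}^{(2)} − T_{1}^{(1)}| = 0.03320149 ≥ 5e-5
|T_{3}^{(3)} − T_{2}^{(2)}| = 0.01299329 ≥ 5e-5
|T_{4}^{(4)} − T_{3}^{(3)}| = 0.00032184 ≥ 5e-5
|T_{5}^{(5)} − T_{4}^{(4)}| = 0.00000171 < 5e-5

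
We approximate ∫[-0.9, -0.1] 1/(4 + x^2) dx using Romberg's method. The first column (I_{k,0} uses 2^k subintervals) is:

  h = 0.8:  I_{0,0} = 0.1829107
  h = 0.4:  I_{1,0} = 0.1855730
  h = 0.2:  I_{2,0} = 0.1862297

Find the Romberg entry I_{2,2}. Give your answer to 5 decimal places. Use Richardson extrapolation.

Richardson extrapolation on the trapezoidal column (denominator 4−1=3):
I_{1,1} = (4·0.1855730 − 0.1829107) / 3 = 0.1864604
I_{2,1} = (4·0.1862297 − 0.1855730) / 3 = 0.1864486
I_{2,2} = 0.1864486 + (0.1864486 − 0.1864604)/15 = 0.1864478

0.18645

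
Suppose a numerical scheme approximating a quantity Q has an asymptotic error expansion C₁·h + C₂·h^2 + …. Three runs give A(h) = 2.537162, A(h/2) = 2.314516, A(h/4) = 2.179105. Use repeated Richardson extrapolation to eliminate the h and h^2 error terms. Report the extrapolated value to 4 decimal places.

First eliminate the h term (factor 2^1 = 2):
  B₁ = (2·2.314516 − 2.537162)/1 = 2.091870
  B₂ = (2·2.179105 − 2.314516)/1 = 2.043694
Then eliminate the h^2 term (factor 2^2 = 4):
  (4·2.043694 − 2.091870)/3 = 2.027635

2.0276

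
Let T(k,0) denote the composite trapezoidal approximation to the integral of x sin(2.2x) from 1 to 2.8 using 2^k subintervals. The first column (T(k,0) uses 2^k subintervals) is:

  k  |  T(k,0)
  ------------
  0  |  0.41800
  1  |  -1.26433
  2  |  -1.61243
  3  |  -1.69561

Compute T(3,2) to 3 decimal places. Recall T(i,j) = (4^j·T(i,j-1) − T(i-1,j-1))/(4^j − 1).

-1.723

Richardson extrapolation on the trapezoidal column (denominator 4−1=3):
T(2,1) = (4·(-1.61243) − (-1.26433)) / 3 = -1.72846
T(3,1) = -1.69561 + (-1.69561 − (-1.61243))/3 = -1.72334
T(3,2) = (16·(-1.72334) − (-1.72846)) / 15 = -1.72300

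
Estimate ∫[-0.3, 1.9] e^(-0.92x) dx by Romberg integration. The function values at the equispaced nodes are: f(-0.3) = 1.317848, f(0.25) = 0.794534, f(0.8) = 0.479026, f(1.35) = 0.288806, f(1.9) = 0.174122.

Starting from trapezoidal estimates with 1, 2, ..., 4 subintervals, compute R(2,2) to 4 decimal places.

R(0,0) (trapezoid, 1 panel, h=2.2000): 1.641167
R(1,0) (trapezoid, 2 panels, h=1.1000): 1.347512
R(2,0) (trapezoid, 4 panels, h=0.5500): 1.269593
R(1,1) = 1.347512 + (1.347512 − 1.641167)/3 = 1.249627
R(2,1) = 1.269593 + (1.269593 − 1.347512)/3 = 1.243620
R(2,2) = 1.243620 + (1.243620 − 1.249627)/15 = 1.243220

1.2432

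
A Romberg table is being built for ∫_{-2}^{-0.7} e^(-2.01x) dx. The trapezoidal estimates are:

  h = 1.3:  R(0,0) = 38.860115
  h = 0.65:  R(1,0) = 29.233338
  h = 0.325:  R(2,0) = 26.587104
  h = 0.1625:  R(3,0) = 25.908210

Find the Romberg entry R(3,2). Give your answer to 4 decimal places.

25.6804

R(2,1) = 26.587104 + (26.587104 − 29.233338)/3 = 25.705026
R(3,1) = 25.908210 + (25.908210 − 26.587104)/3 = 25.681912
R(3,2) = (16·25.681912 − 25.705026) / 15 = 25.680371
(Column j=1 coincides with Simpson's rule on the same nodes.)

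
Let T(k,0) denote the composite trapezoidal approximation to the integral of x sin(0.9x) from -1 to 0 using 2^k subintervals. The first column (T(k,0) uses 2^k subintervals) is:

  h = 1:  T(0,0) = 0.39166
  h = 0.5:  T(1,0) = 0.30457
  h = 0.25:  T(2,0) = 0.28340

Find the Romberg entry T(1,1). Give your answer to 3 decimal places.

0.276

Richardson extrapolation on the trapezoidal column (denominator 4−1=3):
T(1,1) = (4·0.30457 − 0.39166) / 3 = 0.27554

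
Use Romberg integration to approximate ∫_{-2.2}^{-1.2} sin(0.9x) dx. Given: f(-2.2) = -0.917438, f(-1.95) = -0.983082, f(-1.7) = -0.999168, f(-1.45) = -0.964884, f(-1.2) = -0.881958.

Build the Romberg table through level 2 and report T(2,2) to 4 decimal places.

-0.9658

T(0,0) (trapezoid, 1 panel, h=1.0000): -0.899698
T(1,0) (trapezoid, 2 panels, h=0.5000): -0.949433
T(2,0) (trapezoid, 4 panels, h=0.2500): -0.961708
T(1,1) = -0.949433 + (-0.949433 − (-0.899698))/3 = -0.966011
T(2,1) = -0.961708 + (-0.961708 − (-0.949433))/3 = -0.965800
T(2,2) = -0.965800 + (-0.965800 − (-0.966011))/15 = -0.965786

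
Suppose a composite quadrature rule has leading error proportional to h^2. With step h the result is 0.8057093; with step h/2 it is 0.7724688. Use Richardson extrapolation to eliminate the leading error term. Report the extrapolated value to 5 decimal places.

0.76139

The leading error scales as h^2; refining by a factor of 2 reduces it by 2^2 = 4.
Extrapolated value = (4·A(h/2) − A(h)) / (4 − 1)
= (4·0.7724688 − 0.8057093) / 3
= 2.2841659 / 3 = 0.7613886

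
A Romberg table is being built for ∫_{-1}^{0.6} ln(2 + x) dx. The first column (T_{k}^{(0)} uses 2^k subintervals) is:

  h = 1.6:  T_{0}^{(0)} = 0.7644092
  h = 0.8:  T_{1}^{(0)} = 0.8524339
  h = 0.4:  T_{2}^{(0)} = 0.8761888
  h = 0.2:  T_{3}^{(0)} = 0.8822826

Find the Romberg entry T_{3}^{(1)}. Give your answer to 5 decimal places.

0.88431

T_{3}^{(1)} = 0.8822826 + (0.8822826 − 0.8761888)/3 = 0.8843139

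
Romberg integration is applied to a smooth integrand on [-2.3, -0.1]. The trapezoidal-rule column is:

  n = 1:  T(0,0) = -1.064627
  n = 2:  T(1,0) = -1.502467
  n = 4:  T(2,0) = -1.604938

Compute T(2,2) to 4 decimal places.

-1.6385

Richardson extrapolation on the trapezoidal column (denominator 4−1=3):
T(1,1) = -1.502467 + (-1.502467 − (-1.064627))/3 = -1.648414
T(2,1) = -1.604938 + (-1.604938 − (-1.502467))/3 = -1.639095
T(2,2) = (16·(-1.639095) − (-1.648414)) / 15 = -1.638474
(Column j=1 coincides with Simpson's rule on the same nodes.)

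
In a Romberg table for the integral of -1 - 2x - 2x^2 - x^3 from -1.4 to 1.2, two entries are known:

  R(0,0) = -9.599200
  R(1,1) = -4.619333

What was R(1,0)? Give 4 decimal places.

-5.8643

From R(1,1) = (4·R(1,0) − R(0,0))/3, solve for R(1,0):
4·R(1,0) = 3·(-4.619333) + (-9.599200) = -23.457199
R(1,0) = -5.864300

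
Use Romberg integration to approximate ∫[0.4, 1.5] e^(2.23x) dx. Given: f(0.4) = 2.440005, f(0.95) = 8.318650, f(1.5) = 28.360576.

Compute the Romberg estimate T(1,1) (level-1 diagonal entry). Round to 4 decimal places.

11.7471

T(0,0) (trapezoid, 1 panel, h=1.1000): 16.940320
T(1,0) (trapezoid, 2 panels, h=0.5500): 13.045417
T(1,1) = 13.045417 + (13.045417 − 16.940320)/3 = 11.747116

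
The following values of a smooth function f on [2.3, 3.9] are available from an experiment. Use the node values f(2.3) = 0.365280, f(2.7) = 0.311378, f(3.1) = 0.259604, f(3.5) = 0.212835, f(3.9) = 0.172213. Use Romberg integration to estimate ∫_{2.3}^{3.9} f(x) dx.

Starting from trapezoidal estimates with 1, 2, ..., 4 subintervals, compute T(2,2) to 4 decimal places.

T(0,0) (trapezoid, 1 panel, h=1.6000): 0.429994
T(1,0) (trapezoid, 2 panels, h=0.8000): 0.422680
T(2,0) (trapezoid, 4 panels, h=0.4000): 0.421025
T(1,1) = 0.422680 + (0.422680 − 0.429994)/3 = 0.420242
T(2,1) = 0.421025 + (0.421025 − 0.422680)/3 = 0.420473
T(2,2) = 0.420473 + (0.420473 − 0.420242)/15 = 0.420488

0.4205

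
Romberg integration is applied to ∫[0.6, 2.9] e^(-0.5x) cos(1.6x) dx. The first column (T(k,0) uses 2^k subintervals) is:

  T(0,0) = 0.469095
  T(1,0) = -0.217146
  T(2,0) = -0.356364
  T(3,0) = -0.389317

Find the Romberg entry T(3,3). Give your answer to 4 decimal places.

-0.4001

Richardson extrapolation on the trapezoidal column (denominator 4−1=3):
T(1,1) = (4·(-0.217146) − 0.469095) / 3 = -0.445893
T(2,1) = (4·(-0.356364) − (-0.217146)) / 3 = -0.402770
T(3,1) = -0.389317 + (-0.389317 − (-0.356364))/3 = -0.400301
T(2,2) = (16·(-0.402770) − (-0.445893)) / 15 = -0.399895
T(3,2) = -0.400301 + (-0.400301 − (-0.402770))/15 = -0.400136
T(3,3) = -0.400136 + (-0.400136 − (-0.399895))/63 = -0.400140
(Column j=1 coincides with Simpson's rule on the same nodes.)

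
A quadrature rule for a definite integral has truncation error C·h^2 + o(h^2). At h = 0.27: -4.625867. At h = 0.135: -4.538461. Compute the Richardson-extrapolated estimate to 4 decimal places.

The leading error scales as h^2; refining by a factor of 2 reduces it by 2^2 = 4.
Extrapolated value = (4·A(h/2) − A(h)) / (4 − 1)
= (4·(-4.538461) − (-4.625867)) / 3
= -13.527977 / 3 = -4.509326

-4.5093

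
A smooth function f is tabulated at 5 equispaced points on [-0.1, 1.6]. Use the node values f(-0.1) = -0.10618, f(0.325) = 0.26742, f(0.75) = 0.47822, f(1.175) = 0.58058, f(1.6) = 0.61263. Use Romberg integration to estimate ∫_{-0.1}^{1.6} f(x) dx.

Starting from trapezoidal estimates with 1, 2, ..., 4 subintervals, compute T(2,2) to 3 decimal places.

T(0,0) (trapezoid, 1 panel, h=1.7000): 0.43048
T(1,0) (trapezoid, 2 panels, h=0.8500): 0.62173
T(2,0) (trapezoid, 4 panels, h=0.4250): 0.67126
T(1,1) = 0.62173 + (0.62173 − 0.43048)/3 = 0.68548
T(2,1) = 0.67126 + (0.67126 − 0.62173)/3 = 0.68777
T(2,2) = 0.68777 + (0.68777 − 0.68548)/15 = 0.68792

0.688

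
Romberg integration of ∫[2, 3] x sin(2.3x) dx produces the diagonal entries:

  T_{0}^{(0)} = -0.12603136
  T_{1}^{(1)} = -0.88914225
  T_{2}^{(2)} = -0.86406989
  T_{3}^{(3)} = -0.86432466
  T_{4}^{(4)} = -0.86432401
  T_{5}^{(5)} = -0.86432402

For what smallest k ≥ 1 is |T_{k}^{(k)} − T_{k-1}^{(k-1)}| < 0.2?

k = 2

|T_{1}^{(1)} − T_{0}^{(0)}| = 0.76311089 ≥ 0.2
|T_{2}^{(2)} − T_{1}^{(1)}| = 0.02507236 < 0.2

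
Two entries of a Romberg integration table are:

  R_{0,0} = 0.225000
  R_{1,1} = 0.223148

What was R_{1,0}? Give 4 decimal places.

From R_{1,1} = (4·R_{1,0} − R_{0,0})/3, solve for R_{1,0}:
4·R_{1,0} = 3·0.223148 + 0.225000 = 0.894444
R_{1,0} = 0.223611

0.2236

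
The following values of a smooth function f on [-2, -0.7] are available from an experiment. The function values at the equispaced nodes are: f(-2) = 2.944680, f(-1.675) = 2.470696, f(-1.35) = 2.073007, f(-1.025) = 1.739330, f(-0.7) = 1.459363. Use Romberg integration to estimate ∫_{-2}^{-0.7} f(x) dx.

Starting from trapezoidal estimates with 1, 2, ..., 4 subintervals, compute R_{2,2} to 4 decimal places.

R_{0,0} (trapezoid, 1 panel, h=1.3000): 2.862628
R_{1,0} (trapezoid, 2 panels, h=0.6500): 2.778769
R_{2,0} (trapezoid, 4 panels, h=0.3250): 2.757643
R_{1,1} = 2.778769 + (2.778769 − 2.862628)/3 = 2.750816
R_{2,1} = 2.757643 + (2.757643 − 2.778769)/3 = 2.750601
R_{2,2} = 2.750601 + (2.750601 − 2.750816)/15 = 2.750587

2.7506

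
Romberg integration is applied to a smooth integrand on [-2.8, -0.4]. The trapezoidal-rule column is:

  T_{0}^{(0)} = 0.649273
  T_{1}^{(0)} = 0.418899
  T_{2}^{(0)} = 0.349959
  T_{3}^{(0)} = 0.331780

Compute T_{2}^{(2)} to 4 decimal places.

T_{1}^{(1)} = (4·0.418899 − 0.649273) / 3 = 0.342108
T_{2}^{(1)} = (4·0.349959 − 0.418899) / 3 = 0.326979
T_{2}^{(2)} = (16·0.326979 − 0.342108) / 15 = 0.325970

0.3260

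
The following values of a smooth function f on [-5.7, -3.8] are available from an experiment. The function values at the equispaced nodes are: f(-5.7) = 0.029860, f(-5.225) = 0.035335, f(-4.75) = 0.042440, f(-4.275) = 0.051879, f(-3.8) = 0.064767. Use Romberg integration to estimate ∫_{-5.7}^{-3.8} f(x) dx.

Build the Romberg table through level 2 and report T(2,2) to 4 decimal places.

T(0,0) (trapezoid, 1 panel, h=1.9000): 0.089896
T(1,0) (trapezoid, 2 panels, h=0.9500): 0.085266
T(2,0) (trapezoid, 4 panels, h=0.4750): 0.084060
T(1,1) = 0.085266 + (0.085266 − 0.089896)/3 = 0.083723
T(2,1) = 0.084060 + (0.084060 − 0.085266)/3 = 0.083658
T(2,2) = 0.083658 + (0.083658 − 0.083723)/15 = 0.083654

0.0837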